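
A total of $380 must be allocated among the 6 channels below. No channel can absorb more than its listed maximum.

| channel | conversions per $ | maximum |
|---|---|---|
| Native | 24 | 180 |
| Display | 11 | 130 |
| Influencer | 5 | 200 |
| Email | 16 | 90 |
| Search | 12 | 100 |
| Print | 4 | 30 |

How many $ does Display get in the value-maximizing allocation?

Rank by conversions per $: Native 24 > Email 16 > Search 12 > Display 11 > Influencer 5 > Print 4.
Native: +180 to 180 (cap) — 200 left.
Email: +90 to 90 (cap) — 110 left.
Give Search 100 to hit its cap of 100 — 10 left.
Display has room for 130 but only 10 remain, so it gets 10.

10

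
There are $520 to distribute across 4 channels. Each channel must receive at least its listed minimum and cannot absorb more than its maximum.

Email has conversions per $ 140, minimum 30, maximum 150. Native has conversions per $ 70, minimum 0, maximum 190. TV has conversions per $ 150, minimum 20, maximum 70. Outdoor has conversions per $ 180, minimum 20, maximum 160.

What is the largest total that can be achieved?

Meeting every minimum uses 30+0+20+20 = 70 $, leaving 450.
Highest conversions per $ first: Outdoor 180 > TV 150 > Email 140 > Native 70.
Give Outdoor 140 more to hit its cap of 160 → 310 left.
TV: +50 to 70 (cap) → 260 left.
Email takes 120 more to reach its cap of 150 → 140 left.
Native: +140 (room for 190) → 140. Pool exhausted.
Total = 140×150 + 70×140 + 150×70 + 180×160 = 70100.

70100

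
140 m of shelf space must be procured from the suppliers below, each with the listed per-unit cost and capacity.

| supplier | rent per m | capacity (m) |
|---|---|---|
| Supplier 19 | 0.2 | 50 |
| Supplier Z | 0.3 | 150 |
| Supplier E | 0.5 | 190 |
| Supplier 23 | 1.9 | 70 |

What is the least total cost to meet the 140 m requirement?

37

Fill from the cheapest supplier first.
Take 50 from Supplier 19 at 0.2 — need 90 more.
Supplier Z (0.3): take the remaining 90 — done.
Supplier E, Supplier 23: unused.
Cost = 50×0.2 + 90×0.3 = 37.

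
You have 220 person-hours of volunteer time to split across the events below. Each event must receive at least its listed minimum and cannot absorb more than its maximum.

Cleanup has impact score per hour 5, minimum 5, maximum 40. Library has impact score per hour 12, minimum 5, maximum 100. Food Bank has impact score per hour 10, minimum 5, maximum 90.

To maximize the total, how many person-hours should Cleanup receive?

30

Meeting every minimum uses 5+5+5 = 15 person-hours, leaving 205.
Order the events by impact score per hour: Library 12 > Food Bank 10 > Cleanup 5.
Library takes 95 more to reach its cap of 100 — 110 left.
Food Bank takes 85 more to reach its cap of 90 — 25 left.
Cleanup has room for 35 more but only 25 remain, so it gets 30.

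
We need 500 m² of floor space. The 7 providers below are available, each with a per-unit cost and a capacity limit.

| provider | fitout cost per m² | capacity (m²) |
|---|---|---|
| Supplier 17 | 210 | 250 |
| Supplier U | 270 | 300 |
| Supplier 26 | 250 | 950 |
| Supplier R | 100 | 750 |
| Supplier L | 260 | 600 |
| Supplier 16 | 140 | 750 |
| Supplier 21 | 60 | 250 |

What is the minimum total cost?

40000

Cheapest first:
Supplier 21 at 60: take all 250 m² — 250 still needed.
Take 250 from Supplier R at 100 to finish.
Supplier 16, Supplier 17, Supplier 26, Supplier L, Supplier U: unused.
Cost = 250×60 + 250×100 = 40000.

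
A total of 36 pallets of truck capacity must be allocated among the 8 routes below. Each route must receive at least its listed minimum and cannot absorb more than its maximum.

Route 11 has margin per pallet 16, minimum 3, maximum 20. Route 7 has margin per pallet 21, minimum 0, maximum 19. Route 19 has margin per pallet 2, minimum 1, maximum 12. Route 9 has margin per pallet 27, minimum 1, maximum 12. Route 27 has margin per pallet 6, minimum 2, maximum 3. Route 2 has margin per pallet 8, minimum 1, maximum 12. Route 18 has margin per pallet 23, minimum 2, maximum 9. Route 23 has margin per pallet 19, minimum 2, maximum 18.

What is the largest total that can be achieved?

765

Meeting every minimum uses 3+0+1+1+2+1+2+2 = 12 pallets, leaving 24.
Order the routes by margin per pallet: Route 9 27 > Route 18 23 > Route 7 21 > Route 23 19 > Route 11 16 > Route 2 8 > Route 27 6 > Route 19 2.
Route 9: +11 to 12 (cap) — 13 left.
Route 18 takes 7 more to reach its cap of 9 — 6 left.
Only 6 left; Route 7 takes them to reach 6.
Total = 16×3 + 21×6 + 2×1 + 27×12 + 6×2 + 8×1 + 23×9 + 19×2 = 765.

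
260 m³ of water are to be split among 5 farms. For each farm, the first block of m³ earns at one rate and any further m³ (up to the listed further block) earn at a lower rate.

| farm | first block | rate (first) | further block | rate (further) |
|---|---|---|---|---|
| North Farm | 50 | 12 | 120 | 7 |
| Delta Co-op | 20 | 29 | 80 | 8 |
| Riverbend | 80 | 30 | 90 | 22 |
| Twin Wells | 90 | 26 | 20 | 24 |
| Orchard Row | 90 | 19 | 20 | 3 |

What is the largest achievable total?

6900

Order all 10 blocks by rate: Riverbend/T1 30 > Delta Co-op/T1 29 > Twin Wells/T1 26 > Twin Wells/T2 24 > Riverbend/T2 22 > Orchard Row/T1 19 > North Farm/T1 12 > Delta Co-op/T2 8 > North Farm/T2 7 > Orchard Row/T2 3.
Riverbend/T1 (30): +80 → 180 left.
Delta Co-op T1 at 29: fill all 20 → 160 left.
Twin Wells/T1 (26): +90 → 70 left.
Twin Wells/T2 (24): +20 → 50 left.
Riverbend T2 at 22: only 50 left, fill 50.
Total = 30×80 + 29×20 + 26×90 + 24×20 + 22×50 = 6900.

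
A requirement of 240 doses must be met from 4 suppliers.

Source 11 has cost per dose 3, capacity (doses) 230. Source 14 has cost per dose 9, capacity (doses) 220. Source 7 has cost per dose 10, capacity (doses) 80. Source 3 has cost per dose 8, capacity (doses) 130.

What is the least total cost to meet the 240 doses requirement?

Use suppliers in increasing cost order.
Take 230 from Source 11 at 3 → need 10 more.
Source 3 at 8: take 10 of its 130 → requirement met.
Source 14, Source 7: unused.
Cost = 230×3 + 10×8 = 770.

770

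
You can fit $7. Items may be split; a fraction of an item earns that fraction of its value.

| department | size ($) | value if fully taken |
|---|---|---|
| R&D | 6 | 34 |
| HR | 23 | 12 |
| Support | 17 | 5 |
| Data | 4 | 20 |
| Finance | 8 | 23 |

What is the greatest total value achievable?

Rank by value-to-size ratio: R&D 34/6≈5.67, Data 20/4≈5, Finance 23/8≈2.88, HR 12/23≈0.522, Support 5/17≈0.294.
Take all of R&D (6 $, value 34) ; 1 $ left.
Fill the last 1 $ with part of Data: 1/4 of it earns 5.
Total value = 39.

39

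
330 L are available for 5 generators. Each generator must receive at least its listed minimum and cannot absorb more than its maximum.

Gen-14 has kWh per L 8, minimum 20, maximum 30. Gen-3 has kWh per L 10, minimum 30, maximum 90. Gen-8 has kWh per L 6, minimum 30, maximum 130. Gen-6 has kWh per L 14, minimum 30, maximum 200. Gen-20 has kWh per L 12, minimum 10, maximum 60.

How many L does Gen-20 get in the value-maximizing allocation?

50

Meeting every minimum uses 20+30+30+30+10 = 120 L, leaving 210.
Rank by kWh per L: Gen-6 14 > Gen-20 12 > Gen-3 10 > Gen-14 8 > Gen-8 6.
Give Gen-6 170 more to hit its cap of 200 → 40 left.
Only 40 left; Gen-20 takes them to reach 50.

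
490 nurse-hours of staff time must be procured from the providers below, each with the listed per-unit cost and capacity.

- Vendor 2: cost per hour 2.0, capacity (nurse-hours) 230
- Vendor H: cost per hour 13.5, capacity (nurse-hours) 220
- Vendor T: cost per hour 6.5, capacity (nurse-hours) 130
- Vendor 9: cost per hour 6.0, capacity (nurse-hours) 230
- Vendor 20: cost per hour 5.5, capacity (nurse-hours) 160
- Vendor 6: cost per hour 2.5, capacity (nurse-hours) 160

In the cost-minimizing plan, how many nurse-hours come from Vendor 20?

100

Cheapest first:
Take 230 from Vendor 2 at 2.0 → need 260 more.
Vendor 6 at 2.5: take all 160 nurse-hours → 100 still needed.
Vendor 20 (5.5): take the remaining 100 → done.
Vendor 9, Vendor T, Vendor H: unused.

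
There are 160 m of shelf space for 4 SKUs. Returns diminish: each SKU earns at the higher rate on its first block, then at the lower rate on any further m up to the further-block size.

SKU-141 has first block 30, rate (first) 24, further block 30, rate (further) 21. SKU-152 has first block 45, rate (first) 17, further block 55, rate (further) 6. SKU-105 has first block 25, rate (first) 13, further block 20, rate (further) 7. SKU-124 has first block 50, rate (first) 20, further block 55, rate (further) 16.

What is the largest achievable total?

3195

Order all 8 blocks by rate: SKU-141/tier1 24 > SKU-141/tier2 21 > SKU-124/tier1 20 > SKU-152/tier1 17 > SKU-124/tier2 16 > SKU-105/tier1 13 > SKU-105/tier2 7 > SKU-152/tier2 6.
SKU-141/tier1 (24): +30 → 130 left.
SKU-141/tier2 (21): +30 → 100 left.
SKU-124/tier1 (20): +50 → 50 left.
SKU-152 tier1 at 17: fill all 45 → 5 left.
SKU-124 tier2 at 16: only 5 left, fill 5.
Total = 24×30 + 21×30 + 20×50 + 17×45 + 16×5 = 3195.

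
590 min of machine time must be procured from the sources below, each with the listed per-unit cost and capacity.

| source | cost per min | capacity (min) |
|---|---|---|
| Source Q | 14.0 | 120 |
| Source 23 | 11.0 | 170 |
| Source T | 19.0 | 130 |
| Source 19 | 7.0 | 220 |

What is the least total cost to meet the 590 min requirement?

Use sources in increasing cost order.
Source 19 at 7.0: take all 220 min ; 370 still needed.
Source 23 (11.0): use full 170 ; 200 min to go.
Take 120 from Source Q at 14.0 ; need 80 more.
Source T at 19.0: take 80 of its 130 ; requirement met.
Cost = 220×7.0 + 170×11.0 + 120×14.0 + 80×19.0 = 6610.

6610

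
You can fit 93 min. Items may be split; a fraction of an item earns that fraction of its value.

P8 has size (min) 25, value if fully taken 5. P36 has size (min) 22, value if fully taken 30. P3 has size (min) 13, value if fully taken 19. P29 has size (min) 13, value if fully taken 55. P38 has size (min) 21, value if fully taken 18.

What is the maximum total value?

Best value per unit of size first: P29 55/13≈4.23, P3 19/13≈1.46, P36 30/22≈1.36, P38 18/21≈0.857, P8 5/25≈0.2.
P29: take in full, 13 min for value 55 ; 80 left.
Take all of P3 (13 min, value 19) ; 67 min left.
All 22 min of P36 fit (value 30) ; 45 remain.
P38: take in full, 21 min for value 18 ; 24 left.
Only 24 min remain; take 24/25 of P8 for value 5×24/25 = 4.8.
Total value = 126.8.

126.8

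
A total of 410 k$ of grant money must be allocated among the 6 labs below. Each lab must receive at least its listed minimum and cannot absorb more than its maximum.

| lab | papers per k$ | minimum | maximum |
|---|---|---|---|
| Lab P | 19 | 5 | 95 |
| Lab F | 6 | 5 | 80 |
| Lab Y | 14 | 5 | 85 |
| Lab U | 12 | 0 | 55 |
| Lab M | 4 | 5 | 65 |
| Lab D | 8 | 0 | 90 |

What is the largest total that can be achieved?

4875

Meeting every minimum uses 5+5+5+0+5+0 = 20 k$, leaving 390.
Highest papers per k$ first: Lab P 19 > Lab Y 14 > Lab U 12 > Lab D 8 > Lab F 6 > Lab M 4.
Give Lab P 90 more to hit its cap of 95 ; 300 left.
Lab Y: +80 to 85 (cap) ; 220 left.
Give Lab U 55 more to hit its cap of 55 ; 165 left.
Lab D takes 90 more to reach its cap of 90 ; 75 left.
Give Lab F 75 more to hit its cap of 80 ; 0 left.
Total = 19×95 + 6×80 + 14×85 + 12×55 + 4×5 + 8×90 = 4875.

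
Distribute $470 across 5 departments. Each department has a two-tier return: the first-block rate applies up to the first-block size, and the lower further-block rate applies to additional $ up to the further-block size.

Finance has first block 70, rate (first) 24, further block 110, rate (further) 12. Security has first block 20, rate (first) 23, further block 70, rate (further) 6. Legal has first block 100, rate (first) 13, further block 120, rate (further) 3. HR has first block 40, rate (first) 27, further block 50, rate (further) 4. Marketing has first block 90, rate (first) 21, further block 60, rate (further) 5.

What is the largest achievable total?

Rank every tier by rate: HR/first 27 > Finance/first 24 > Security/first 23 > Marketing/first 21 > Legal/first 13 > Finance/second 12 > Security/second 6 > Marketing/second 5 > HR/second 4 > Legal/second 3.
HR/first (27): +40 — 430 left.
Finance/first (24): +70 — 360 left.
Security first at 23: fill all 20 — 340 left.
Marketing/first (21): +90 — 250 left.
Legal/first (13): +100 — 150 left.
Finance second at 12: fill all 110 — 40 left.
Security second at 6: only 40 left, fill 40.
Total = 27×40 + 24×70 + 23×20 + 21×90 + 13×100 + 12×110 + 6×40 = 7970.

7970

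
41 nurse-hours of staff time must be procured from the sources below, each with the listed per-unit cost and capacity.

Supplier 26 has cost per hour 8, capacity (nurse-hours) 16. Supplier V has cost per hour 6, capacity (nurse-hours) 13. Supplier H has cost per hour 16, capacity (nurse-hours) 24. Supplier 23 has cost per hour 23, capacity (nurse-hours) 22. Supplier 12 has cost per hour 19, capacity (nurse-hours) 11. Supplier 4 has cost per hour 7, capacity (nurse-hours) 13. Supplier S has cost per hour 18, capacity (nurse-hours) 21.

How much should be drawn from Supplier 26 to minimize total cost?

Use sources in increasing cost order.
Take 13 from Supplier V at 6 → need 28 more.
Take 13 from Supplier 4 at 7 → need 15 more.
Supplier 26 at 8: take 15 of its 16 → requirement met.
Supplier H, Supplier S, Supplier 12, Supplier 23: unused.

15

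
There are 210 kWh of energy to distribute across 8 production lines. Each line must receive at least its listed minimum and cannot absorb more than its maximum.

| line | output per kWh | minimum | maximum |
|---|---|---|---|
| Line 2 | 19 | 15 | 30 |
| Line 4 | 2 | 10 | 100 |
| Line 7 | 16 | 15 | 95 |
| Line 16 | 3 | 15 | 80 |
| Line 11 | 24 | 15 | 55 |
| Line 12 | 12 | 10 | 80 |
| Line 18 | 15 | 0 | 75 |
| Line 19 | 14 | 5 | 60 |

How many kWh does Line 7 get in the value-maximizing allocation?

Meeting every minimum uses 15+10+15+15+15+10+0+5 = 85 kWh, leaving 125.
Rank by output per kWh: Line 11 24 > Line 2 19 > Line 7 16 > Line 18 15 > Line 19 14 > Line 12 12 > Line 16 3 > Line 4 2.
Give Line 11 40 more to hit its cap of 55 ; 85 left.
Line 2: +15 to 30 (cap) ; 70 left.
Line 7: +70 (room for 80) → 85. Pool exhausted.

85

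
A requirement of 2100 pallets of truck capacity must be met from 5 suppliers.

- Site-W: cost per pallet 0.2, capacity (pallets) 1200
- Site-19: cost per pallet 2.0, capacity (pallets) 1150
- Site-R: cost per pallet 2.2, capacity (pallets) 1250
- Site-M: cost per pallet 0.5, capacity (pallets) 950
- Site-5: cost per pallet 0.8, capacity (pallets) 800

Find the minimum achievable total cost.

690

Cheapest first:
Site-W at 0.2: take all 1200 pallets → 900 still needed.
Take 900 from Site-M at 0.5 to finish.
Site-5, Site-19, Site-R: unused.
Cost = 1200×0.2 + 900×0.5 = 690.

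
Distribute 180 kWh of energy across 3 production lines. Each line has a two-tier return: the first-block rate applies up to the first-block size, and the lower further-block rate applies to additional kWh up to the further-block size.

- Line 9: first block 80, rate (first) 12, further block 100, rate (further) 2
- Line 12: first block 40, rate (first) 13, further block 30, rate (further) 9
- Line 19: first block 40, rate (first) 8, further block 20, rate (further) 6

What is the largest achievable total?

Order all 6 blocks by rate: Line 12/tier1 13 > Line 9/tier1 12 > Line 12/tier2 9 > Line 19/tier1 8 > Line 19/tier2 6 > Line 9/tier2 2.
Fill Line 12 tier1 block (40 at 13) — 140 left.
Line 9/tier1 (12): +80 — 60 left.
Line 12/tier2 (9): +30 — 30 left.
Line 19/tier1: +30 of 40 at 8; pool empty.
Total = 13×40 + 12×80 + 9×30 + 8×30 = 1990.

1990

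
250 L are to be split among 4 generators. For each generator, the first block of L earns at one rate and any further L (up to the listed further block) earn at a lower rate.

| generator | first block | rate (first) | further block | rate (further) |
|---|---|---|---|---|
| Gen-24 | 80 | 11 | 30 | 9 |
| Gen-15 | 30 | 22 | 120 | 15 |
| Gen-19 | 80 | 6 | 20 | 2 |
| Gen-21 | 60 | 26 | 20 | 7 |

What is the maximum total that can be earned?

Rank every tier by rate: Gen-21/tier1 26 > Gen-15/tier1 22 > Gen-15/tier2 15 > Gen-24/tier1 11 > Gen-24/tier2 9 > Gen-21/tier2 7 > Gen-19/tier1 6 > Gen-19/tier2 2.
Gen-21/tier1 (26): +60 → 190 left.
Gen-15 tier1 at 22: fill all 30 → 160 left.
Gen-15 tier2 at 15: fill all 120 → 40 left.
Gen-24/tier1: +40 of 80 at 11; pool empty.
Total = 26×60 + 22×30 + 15×120 + 11×40 = 4460.

4460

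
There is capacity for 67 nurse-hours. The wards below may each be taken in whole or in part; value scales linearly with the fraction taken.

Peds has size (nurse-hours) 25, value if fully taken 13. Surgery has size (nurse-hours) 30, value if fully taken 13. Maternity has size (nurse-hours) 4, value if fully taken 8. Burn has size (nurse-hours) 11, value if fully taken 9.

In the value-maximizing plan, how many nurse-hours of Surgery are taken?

Sort by value density: Maternity 8/4≈2, Burn 9/11≈0.818, Peds 13/25≈0.52, Surgery 13/30≈0.433.
Take all of Maternity (4 nurse-hours, value 8) ; 63 nurse-hours left.
All 11 nurse-hours of Burn fit (value 9) ; 52 remain.
All 25 nurse-hours of Peds fit (value 13) ; 27 remain.
27 nurse-hours left: a 27/30 share of Surgery gives 13×27/30 = 11.7.

27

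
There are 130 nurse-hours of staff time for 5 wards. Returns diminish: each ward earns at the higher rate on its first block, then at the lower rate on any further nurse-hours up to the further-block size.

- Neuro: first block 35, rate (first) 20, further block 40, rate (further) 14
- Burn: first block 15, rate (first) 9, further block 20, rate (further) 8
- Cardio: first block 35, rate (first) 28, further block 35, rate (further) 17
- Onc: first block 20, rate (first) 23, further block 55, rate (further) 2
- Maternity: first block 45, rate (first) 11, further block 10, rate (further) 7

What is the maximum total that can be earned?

Rank every tier by rate: Cardio/first 28 > Onc/first 23 > Neuro/first 20 > Cardio/second 17 > Neuro/second 14 > Maternity/first 11 > Burn/first 9 > Burn/second 8 > Maternity/second 7 > Onc/second 2.
Fill Cardio first block (35 at 28) → 95 left.
Fill Onc first block (20 at 23) → 75 left.
Fill Neuro first block (35 at 20) → 40 left.
Fill Cardio second block (35 at 17) → 5 left.
Neuro second at 14: only 5 left, fill 5.
Total = 28×35 + 23×20 + 20×35 + 17×35 + 14×5 = 2805.

2805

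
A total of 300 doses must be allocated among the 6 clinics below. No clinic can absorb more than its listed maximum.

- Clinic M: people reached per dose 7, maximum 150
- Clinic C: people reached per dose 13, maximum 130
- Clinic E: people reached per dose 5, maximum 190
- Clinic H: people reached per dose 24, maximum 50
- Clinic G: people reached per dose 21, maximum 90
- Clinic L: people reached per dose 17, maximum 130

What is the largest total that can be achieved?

Highest people reached per dose first: Clinic H 24 > Clinic G 21 > Clinic L 17 > Clinic C 13 > Clinic M 7 > Clinic E 5.
Clinic H: +50 to 50 (cap) → 250 left.
Clinic G takes 90 to reach its cap of 90 → 160 left.
Give Clinic L 130 to hit its cap of 130 → 30 left.
Only 30 left; Clinic C takes them to reach 30.
Total = 13×30 + 24×50 + 21×90 + 17×130 = 5690.

5690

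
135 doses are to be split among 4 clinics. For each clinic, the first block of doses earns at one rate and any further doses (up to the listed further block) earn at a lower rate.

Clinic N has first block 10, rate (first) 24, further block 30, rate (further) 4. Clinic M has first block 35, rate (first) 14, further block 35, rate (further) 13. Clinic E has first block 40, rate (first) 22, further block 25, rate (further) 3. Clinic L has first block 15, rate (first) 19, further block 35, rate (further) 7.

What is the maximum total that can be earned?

Rank every tier by rate: Clinic N/first 24 > Clinic E/first 22 > Clinic L/first 19 > Clinic M/first 14 > Clinic M/second 13 > Clinic L/second 7 > Clinic N/second 4 > Clinic E/second 3.
Clinic N/first (24): +10 ; 125 left.
Clinic E/first (22): +40 ; 85 left.
Clinic L first at 19: fill all 15 ; 70 left.
Fill Clinic M first block (35 at 14) ; 35 left.
Clinic M/second (13): +35 ; 0 left.
Total = 24×10 + 22×40 + 19×15 + 14×35 + 13×35 = 2350.

2350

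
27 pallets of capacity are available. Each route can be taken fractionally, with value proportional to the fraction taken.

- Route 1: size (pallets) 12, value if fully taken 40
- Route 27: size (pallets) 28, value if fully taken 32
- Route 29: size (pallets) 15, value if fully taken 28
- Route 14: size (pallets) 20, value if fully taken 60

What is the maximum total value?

85

Best value per unit of size first: Route 1 40/12≈3.33, Route 14 60/20≈3, Route 29 28/15≈1.87, Route 27 32/28≈1.14.
All 12 pallets of Route 1 fit (value 40) ; 15 remain.
Fill the last 15 pallets with part of Route 14: 15/20 of it earns 45.
Total value = 85.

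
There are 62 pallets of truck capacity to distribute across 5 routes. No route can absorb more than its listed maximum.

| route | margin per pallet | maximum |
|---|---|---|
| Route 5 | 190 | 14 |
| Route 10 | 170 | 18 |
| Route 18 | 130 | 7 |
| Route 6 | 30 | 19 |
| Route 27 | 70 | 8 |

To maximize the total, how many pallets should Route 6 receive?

Highest margin per pallet first: Route 5 190 > Route 10 170 > Route 18 130 > Route 27 70 > Route 6 30.
Route 5 takes 14 to reach its cap of 14 ; 48 left.
Route 10 takes 18 to reach its cap of 18 ; 30 left.
Route 18: +7 to 7 (cap) ; 23 left.
Route 27 takes 8 to reach its cap of 8 ; 15 left.
Route 6 has room for 19 but only 15 remain, so it gets 15.

15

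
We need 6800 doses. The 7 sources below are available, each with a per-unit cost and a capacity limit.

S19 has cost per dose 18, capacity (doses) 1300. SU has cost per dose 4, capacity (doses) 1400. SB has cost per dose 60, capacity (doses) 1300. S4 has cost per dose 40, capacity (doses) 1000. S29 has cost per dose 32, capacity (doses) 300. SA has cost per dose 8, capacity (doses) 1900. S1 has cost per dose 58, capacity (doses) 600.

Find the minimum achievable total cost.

146600

Use sources in increasing cost order.
SU (4): use full 1400 → 5400 doses to go.
Take 1900 from SA at 8 → need 3500 more.
S19 (18): use full 1300 → 2200 doses to go.
Take 300 from S29 at 32 → need 1900 more.
Take 1000 from S4 at 40 → need 900 more.
Take 600 from S1 at 58 → need 300 more.
SB at 60: take 300 of its 1300 → requirement met.
Cost = 1400×4 + 1900×8 + 1300×18 + 300×32 + 1000×40 + 600×58 + 300×60 = 146600.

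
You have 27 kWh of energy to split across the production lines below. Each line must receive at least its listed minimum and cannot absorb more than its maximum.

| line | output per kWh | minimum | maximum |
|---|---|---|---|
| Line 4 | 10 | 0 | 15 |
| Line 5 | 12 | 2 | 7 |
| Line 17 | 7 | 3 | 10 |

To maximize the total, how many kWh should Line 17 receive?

5

Meeting every minimum uses 0+2+3 = 5 kWh, leaving 22.
Highest output per kWh first: Line 5 12 > Line 4 10 > Line 17 7.
Give Line 5 5 more to hit its cap of 7 ; 17 left.
Line 4 takes 15 more to reach its cap of 15 ; 2 left.
Line 17 has room for 7 more but only 2 remain, so it gets 5.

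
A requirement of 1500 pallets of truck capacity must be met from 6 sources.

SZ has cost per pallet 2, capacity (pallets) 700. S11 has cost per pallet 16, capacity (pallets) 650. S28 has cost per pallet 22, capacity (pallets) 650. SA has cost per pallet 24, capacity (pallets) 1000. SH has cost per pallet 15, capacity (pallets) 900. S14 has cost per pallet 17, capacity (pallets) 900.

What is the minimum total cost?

13400

Cheapest first:
Take 700 from SZ at 2 → need 800 more.
SH (15): take the remaining 800 → done.
S11, S14, S28, SA: unused.
Cost = 700×2 + 800×15 = 13400.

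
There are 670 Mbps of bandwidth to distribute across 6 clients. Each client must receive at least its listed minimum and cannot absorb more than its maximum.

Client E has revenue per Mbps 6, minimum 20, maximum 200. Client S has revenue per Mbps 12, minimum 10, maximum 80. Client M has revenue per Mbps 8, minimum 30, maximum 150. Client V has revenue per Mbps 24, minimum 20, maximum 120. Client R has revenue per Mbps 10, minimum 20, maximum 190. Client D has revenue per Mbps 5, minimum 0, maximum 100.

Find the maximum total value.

Meeting every minimum uses 20+10+30+20+20+0 = 100 Mbps, leaving 570.
Rank by revenue per Mbps: Client V 24 > Client S 12 > Client R 10 > Client M 8 > Client E 6 > Client D 5.
Client V: +100 to 120 (cap) → 470 left.
Client S: +70 to 80 (cap) → 400 left.
Client R takes 170 more to reach its cap of 190 → 230 left.
Client M: +120 to 150 (cap) → 110 left.
Only 110 left; Client E takes them to reach 130.
Total = 6×130 + 12×80 + 8×150 + 24×120 + 10×190 = 7720.

7720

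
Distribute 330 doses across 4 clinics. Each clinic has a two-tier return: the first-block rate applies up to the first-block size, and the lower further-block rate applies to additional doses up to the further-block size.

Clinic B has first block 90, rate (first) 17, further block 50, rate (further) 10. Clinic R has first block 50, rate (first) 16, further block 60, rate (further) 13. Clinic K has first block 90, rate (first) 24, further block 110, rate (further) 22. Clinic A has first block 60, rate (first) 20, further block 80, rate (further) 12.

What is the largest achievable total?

6970

Treat each block as its own option and order by rate: Clinic K/tier1 24 > Clinic K/tier2 22 > Clinic A/tier1 20 > Clinic B/tier1 17 > Clinic R/tier1 16 > Clinic R/tier2 13 > Clinic A/tier2 12 > Clinic B/tier2 10.
Clinic K/tier1 (24): +90 ; 240 left.
Fill Clinic K tier2 block (110 at 22) ; 130 left.
Fill Clinic A tier1 block (60 at 20) ; 70 left.
Clinic B/tier1: +70 of 90 at 17; pool empty.
Total = 24×90 + 22×110 + 20×60 + 17×70 = 6970.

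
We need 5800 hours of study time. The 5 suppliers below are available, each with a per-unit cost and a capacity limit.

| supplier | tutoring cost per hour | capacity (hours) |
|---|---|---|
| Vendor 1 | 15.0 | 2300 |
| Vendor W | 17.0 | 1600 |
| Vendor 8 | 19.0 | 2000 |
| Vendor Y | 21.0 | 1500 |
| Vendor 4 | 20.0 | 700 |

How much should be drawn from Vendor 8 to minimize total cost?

1900

Cheapest first:
Vendor 1 (15.0): use full 2300 → 3500 hours to go.
Vendor W at 17.0: take all 1600 hours → 1900 still needed.
Vendor 8 (19.0): take the remaining 1900 → done.
Vendor 4, Vendor Y: unused.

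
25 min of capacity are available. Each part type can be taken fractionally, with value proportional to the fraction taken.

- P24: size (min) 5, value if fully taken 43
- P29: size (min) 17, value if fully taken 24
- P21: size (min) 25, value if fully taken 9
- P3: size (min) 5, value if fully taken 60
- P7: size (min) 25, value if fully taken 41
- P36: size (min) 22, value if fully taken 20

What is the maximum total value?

Best value per unit of size first: P3 60/5≈12, P24 43/5≈8.6, P7 41/25≈1.64, P29 24/17≈1.41, P36 20/22≈0.909, P21 9/25≈0.36.
All 5 min of P3 fit (value 60) → 20 remain.
Take all of P24 (5 min, value 43) → 15 min left.
15 min left: a 15/25 share of P7 gives 41×15/25 = 24.6.
Total value = 127.6.

127.6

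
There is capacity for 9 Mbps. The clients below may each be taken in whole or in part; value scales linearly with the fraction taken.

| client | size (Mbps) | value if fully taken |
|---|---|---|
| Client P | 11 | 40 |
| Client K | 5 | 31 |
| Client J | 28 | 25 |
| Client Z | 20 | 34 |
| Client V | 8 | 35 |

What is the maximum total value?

48.5

Rank by value-to-size ratio: Client K 31/5≈6.2, Client V 35/8≈4.38, Client P 40/11≈3.64, Client Z 34/20≈1.7, Client J 25/28≈0.893.
Take all of Client K (5 Mbps, value 31) → 4 Mbps left.
Fill the last 4 Mbps with part of Client V: 4/8 of it earns 17.5.
Total value = 48.5.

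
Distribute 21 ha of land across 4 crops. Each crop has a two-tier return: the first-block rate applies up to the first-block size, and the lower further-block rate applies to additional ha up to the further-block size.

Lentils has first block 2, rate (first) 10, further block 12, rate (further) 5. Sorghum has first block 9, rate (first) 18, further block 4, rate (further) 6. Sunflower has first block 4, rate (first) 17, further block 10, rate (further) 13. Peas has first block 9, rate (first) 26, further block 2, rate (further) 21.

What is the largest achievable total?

Treat each block as its own option and order by rate: Peas/T1 26 > Peas/T2 21 > Sorghum/T1 18 > Sunflower/T1 17 > Sunflower/T2 13 > Lentils/T1 10 > Sorghum/T2 6 > Lentils/T2 5.
Peas/T1 (26): +9 → 12 left.
Peas T2 at 21: fill all 2 → 10 left.
Fill Sorghum T1 block (9 at 18) → 1 left.
1 remain; put them into Sunflower T1 at 17.
Total = 26×9 + 21×2 + 18×9 + 17×1 = 455.

455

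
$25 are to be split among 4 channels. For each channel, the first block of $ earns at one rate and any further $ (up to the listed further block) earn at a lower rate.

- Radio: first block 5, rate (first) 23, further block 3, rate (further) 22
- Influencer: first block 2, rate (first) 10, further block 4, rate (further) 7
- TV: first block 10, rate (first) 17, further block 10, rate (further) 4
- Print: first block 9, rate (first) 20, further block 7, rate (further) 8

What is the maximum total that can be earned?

497

Order all 8 blocks by rate: Radio/T1 23 > Radio/T2 22 > Print/T1 20 > TV/T1 17 > Influencer/T1 10 > Print/T2 8 > Influencer/T2 7 > TV/T2 4.
Radio T1 at 23: fill all 5 — 20 left.
Radio/T2 (22): +3 — 17 left.
Print T1 at 20: fill all 9 — 8 left.
TV/T1: +8 of 10 at 17; pool empty.
Total = 23×5 + 22×3 + 20×9 + 17×8 = 497.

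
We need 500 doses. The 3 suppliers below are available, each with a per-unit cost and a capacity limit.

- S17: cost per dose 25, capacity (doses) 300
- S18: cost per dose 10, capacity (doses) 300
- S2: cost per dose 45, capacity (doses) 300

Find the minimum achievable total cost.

Cheapest first:
Take 300 from S18 at 10 → need 200 more.
S17 at 25: take 200 of its 300 → requirement met.
S2: unused.
Cost = 300×10 + 200×25 = 8000.

8000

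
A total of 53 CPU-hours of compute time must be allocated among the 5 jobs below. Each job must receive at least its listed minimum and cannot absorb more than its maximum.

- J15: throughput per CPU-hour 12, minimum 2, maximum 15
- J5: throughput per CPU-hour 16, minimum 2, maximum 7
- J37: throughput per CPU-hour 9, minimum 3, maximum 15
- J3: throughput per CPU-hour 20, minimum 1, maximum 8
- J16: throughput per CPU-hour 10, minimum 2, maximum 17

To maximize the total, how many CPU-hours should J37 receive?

6

Meeting every minimum uses 2+2+3+1+2 = 10 CPU-hours, leaving 43.
Rank by throughput per CPU-hour: J3 20 > J5 16 > J15 12 > J16 10 > J37 9.
Give J3 7 more to hit its cap of 8 → 36 left.
J5 takes 5 more to reach its cap of 7 → 31 left.
Give J15 13 more to hit its cap of 15 → 18 left.
Give J16 15 more to hit its cap of 17 → 3 left.
Only 3 left; J37 takes them to reach 6.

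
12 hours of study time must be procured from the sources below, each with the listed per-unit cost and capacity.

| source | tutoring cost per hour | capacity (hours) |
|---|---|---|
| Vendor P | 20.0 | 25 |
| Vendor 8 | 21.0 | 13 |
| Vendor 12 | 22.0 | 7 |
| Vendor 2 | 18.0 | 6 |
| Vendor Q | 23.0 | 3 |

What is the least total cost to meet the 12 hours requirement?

228

Fill from the cheapest source first.
Take 6 from Vendor 2 at 18.0 — need 6 more.
Vendor P (20.0): take the remaining 6 — done.
Vendor 8, Vendor 12, Vendor Q: unused.
Cost = 6×18.0 + 6×20.0 = 228.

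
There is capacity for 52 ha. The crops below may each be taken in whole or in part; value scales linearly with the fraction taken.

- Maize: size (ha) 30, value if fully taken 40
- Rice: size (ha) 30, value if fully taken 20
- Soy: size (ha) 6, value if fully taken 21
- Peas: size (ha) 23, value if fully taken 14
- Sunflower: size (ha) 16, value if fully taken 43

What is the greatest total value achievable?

104

Rank by value-to-size ratio: Soy 21/6≈3.5, Sunflower 43/16≈2.69, Maize 40/30≈1.33, Rice 20/30≈0.667, Peas 14/23≈0.609.
Soy: take in full, 6 ha for value 21 — 46 left.
Take all of Sunflower (16 ha, value 43) — 30 ha left.
Take all of Maize (30 ha, value 40) — 0 ha left.
Total value = 104.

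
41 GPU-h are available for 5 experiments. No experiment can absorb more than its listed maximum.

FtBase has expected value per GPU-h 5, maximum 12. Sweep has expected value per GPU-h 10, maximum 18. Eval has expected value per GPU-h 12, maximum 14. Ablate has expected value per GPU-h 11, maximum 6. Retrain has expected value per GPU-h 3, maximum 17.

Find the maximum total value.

429

Order the experiments by expected value per GPU-h: Eval 12 > Ablate 11 > Sweep 10 > FtBase 5 > Retrain 3.
Eval: +14 to 14 (cap) → 27 left.
Give Ablate 6 to hit its cap of 6 → 21 left.
Give Sweep 18 to hit its cap of 18 → 3 left.
FtBase has room for 12 but only 3 remain, so it gets 3.
Total = 5×3 + 10×18 + 12×14 + 11×6 = 429.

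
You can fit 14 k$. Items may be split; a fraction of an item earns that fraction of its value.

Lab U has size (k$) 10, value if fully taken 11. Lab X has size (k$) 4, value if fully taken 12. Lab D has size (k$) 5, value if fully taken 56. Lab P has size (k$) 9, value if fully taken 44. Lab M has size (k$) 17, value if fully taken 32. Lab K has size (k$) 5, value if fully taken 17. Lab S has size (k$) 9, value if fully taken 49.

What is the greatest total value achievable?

105

Best value per unit of size first: Lab D 56/5≈11.2, Lab S 49/9≈5.44, Lab P 44/9≈4.89, Lab K 17/5≈3.4, Lab X 12/4≈3, Lab M 32/17≈1.88, Lab U 11/10≈1.1.
Take all of Lab D (5 k$, value 56) ; 9 k$ left.
All 9 k$ of Lab S fit (value 49) ; 0 remain.
Total value = 105.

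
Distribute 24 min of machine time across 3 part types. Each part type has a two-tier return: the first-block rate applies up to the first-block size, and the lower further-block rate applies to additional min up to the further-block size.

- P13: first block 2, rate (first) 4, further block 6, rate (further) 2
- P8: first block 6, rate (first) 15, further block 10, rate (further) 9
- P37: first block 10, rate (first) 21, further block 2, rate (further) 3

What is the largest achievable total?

Order all 6 blocks by rate: P37/first 21 > P8/first 15 > P8/second 9 > P13/first 4 > P37/second 3 > P13/second 2.
P37/first (21): +10 → 14 left.
P8 first at 15: fill all 6 → 8 left.
P8/second: +8 of 10 at 9; pool empty.
Total = 21×10 + 15×6 + 9×8 = 372.

372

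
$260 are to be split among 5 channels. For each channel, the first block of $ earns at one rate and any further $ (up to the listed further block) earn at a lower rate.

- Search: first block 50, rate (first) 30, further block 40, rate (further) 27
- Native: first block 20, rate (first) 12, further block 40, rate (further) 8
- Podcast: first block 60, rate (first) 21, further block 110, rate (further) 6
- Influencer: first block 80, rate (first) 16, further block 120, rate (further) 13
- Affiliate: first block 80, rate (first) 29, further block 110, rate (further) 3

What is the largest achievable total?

6640

Order all 10 blocks by rate: Search/tier1 30 > Affiliate/tier1 29 > Search/tier2 27 > Podcast/tier1 21 > Influencer/tier1 16 > Influencer/tier2 13 > Native/tier1 12 > Native/tier2 8 > Podcast/tier2 6 > Affiliate/tier2 3.
Search/tier1 (30): +50 — 210 left.
Fill Affiliate tier1 block (80 at 29) — 130 left.
Search tier2 at 27: fill all 40 — 90 left.
Podcast/tier1 (21): +60 — 30 left.
Influencer/tier1: +30 of 80 at 16; pool empty.
Total = 30×50 + 29×80 + 27×40 + 21×60 + 16×30 = 6640.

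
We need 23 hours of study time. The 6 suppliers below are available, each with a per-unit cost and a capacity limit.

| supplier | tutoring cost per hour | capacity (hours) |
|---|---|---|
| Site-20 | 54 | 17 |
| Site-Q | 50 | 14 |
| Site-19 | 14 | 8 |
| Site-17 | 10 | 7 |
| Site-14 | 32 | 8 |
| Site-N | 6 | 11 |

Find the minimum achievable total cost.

Use suppliers in increasing cost order.
Take 11 from Site-N at 6 ; need 12 more.
Site-17 (10): use full 7 ; 5 hours to go.
Site-19 at 14: take 5 of its 8 ; requirement met.
Site-14, Site-Q, Site-20: unused.
Cost = 11×6 + 7×10 + 5×14 = 206.

206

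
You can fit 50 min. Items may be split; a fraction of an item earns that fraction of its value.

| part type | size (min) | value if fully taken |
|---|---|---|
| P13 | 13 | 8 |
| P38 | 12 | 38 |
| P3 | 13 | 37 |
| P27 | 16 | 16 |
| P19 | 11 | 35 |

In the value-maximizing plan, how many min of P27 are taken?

14

Sort by value density: P19 35/11≈3.18, P38 38/12≈3.17, P3 37/13≈2.85, P27 16/16≈1, P13 8/13≈0.615.
All 11 min of P19 fit (value 35) → 39 remain.
All 12 min of P38 fit (value 38) → 27 remain.
All 13 min of P3 fit (value 37) → 14 remain.
Fill the last 14 min with part of P27: 14/16 of it earns 14.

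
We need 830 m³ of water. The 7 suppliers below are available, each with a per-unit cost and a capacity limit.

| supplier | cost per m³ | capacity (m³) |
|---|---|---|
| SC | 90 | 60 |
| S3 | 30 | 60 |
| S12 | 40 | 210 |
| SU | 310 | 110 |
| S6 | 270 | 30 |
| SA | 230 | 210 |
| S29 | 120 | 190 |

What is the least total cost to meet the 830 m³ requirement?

116500

Fill from the cheapest supplier first.
S3 at 30: take all 60 m³ ; 770 still needed.
Take 210 from S12 at 40 ; need 560 more.
Take 60 from SC at 90 ; need 500 more.
Take 190 from S29 at 120 ; need 310 more.
Take 210 from SA at 230 ; need 100 more.
S6 at 270: take all 30 m³ ; 70 still needed.
SU at 310: take 70 of its 110 ; requirement met.
Cost = 60×30 + 210×40 + 60×90 + 190×120 + 210×230 + 30×270 + 70×310 = 116500.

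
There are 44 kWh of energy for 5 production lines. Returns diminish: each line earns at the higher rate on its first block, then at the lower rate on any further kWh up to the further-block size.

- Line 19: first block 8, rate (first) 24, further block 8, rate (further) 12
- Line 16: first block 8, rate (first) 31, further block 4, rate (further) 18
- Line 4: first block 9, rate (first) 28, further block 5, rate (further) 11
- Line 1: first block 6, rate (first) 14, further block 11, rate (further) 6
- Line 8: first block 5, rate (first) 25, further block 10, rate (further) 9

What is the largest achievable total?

1021

Order all 10 blocks by rate: Line 16/tier1 31 > Line 4/tier1 28 > Line 8/tier1 25 > Line 19/tier1 24 > Line 16/tier2 18 > Line 1/tier1 14 > Line 19/tier2 12 > Line 4/tier2 11 > Line 8/tier2 9 > Line 1/tier2 6.
Fill Line 16 tier1 block (8 at 31) ; 36 left.
Line 4 tier1 at 28: fill all 9 ; 27 left.
Fill Line 8 tier1 block (5 at 25) ; 22 left.
Fill Line 19 tier1 block (8 at 24) ; 14 left.
Fill Line 16 tier2 block (4 at 18) ; 10 left.
Line 1 tier1 at 14: fill all 6 ; 4 left.
Line 19/tier2: +4 of 8 at 12; pool empty.
Total = 31×8 + 28×9 + 25×5 + 24×8 + 18×4 + 14×6 + 12×4 = 1021.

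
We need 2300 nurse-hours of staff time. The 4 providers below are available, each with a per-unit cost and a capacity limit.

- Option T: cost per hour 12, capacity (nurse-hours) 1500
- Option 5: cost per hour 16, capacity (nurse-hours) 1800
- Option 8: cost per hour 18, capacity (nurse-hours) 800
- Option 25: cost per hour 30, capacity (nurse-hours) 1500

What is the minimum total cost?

Fill from the cheapest provider first.
Option T at 12: take all 1500 nurse-hours — 800 still needed.
Option 5 (16): take the remaining 800 — done.
Option 8, Option 25: unused.
Cost = 1500×12 + 800×16 = 30800.

30800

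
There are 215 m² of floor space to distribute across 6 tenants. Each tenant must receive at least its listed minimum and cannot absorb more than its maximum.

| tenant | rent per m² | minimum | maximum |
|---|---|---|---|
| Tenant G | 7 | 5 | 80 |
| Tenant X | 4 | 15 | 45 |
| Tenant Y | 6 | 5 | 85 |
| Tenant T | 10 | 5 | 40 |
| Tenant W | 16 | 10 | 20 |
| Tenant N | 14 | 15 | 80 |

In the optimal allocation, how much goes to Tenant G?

55

Meeting every minimum uses 5+15+5+5+10+15 = 55 m², leaving 160.
Highest rent per m² first: Tenant W 16 > Tenant N 14 > Tenant T 10 > Tenant G 7 > Tenant Y 6 > Tenant X 4.
Tenant W takes 10 more to reach its cap of 20 ; 150 left.
Tenant N takes 65 more to reach its cap of 80 ; 85 left.
Tenant T: +35 to 40 (cap) ; 50 left.
Tenant G: +50 (room for 75) → 55. Pool exhausted.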